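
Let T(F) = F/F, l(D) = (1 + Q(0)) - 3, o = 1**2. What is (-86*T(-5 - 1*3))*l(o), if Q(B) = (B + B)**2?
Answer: 172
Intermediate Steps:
Q(B) = 4*B**2 (Q(B) = (2*B)**2 = 4*B**2)
o = 1
l(D) = -2 (l(D) = (1 + 4*0**2) - 3 = (1 + 4*0) - 3 = (1 + 0) - 3 = 1 - 3 = -2)
T(F) = 1
(-86*T(-5 - 1*3))*l(o) = -86*1*(-2) = -86*(-2) = 172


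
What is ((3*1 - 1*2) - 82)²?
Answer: 6561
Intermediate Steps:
((3*1 - 1*2) - 82)² = ((3 - 2) - 82)² = (1 - 82)² = (-81)² = 6561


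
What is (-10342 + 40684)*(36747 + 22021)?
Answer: 1783138656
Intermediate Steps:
(-10342 + 40684)*(36747 + 22021) = 30342*58768 = 1783138656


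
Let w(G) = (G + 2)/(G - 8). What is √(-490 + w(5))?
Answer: I*√4431/3 ≈ 22.189*I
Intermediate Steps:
w(G) = (2 + G)/(-8 + G)
√(-490 + w(5)) = √(-490 + (2 + 5)/(-8 + 5)) = √(-490 + 7/(-3)) = √(-490 - ⅓*7) = √(-490 - 7/3) = √(-1477/3) = I*√4431/3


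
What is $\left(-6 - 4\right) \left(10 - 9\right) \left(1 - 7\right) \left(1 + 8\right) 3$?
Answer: $1620$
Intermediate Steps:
$\left(-6 - 4\right) \left(10 - 9\right) \left(1 - 7\right) \left(1 + 8\right) 3 = \left(-10\right) 1 \left(\left(-6\right) 9\right) 3 = \left(-10\right) \left(-54\right) 3 = 540 \cdot 3 = 1620$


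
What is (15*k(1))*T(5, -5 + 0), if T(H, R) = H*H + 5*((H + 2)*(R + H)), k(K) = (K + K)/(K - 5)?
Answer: -375/2 ≈ -187.50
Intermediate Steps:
k(K) = 2*K/(-5 + K) (k(K) = (2*K)/(-5 + K) = 2*K/(-5 + K))
T(H, R) = H² + 5*(2 + H)*(H + R) (T(H, R) = H² + 5*((2 + H)*(H + R)) = H² + 5*(2 + H)*(H + R))
(15*k(1))*T(5, -5 + 0) = (15*(2*1/(-5 + 1)))*(6*5² + 10*5 + 10*(-5 + 0) + 5*5*(-5 + 0)) = (15*(2*1/(-4)))*(6*25 + 50 + 10*(-5) + 5*5*(-5)) = (15*(2*1*(-¼)))*(150 + 50 - 50 - 125) = (15*(-½))*25 = -15/2*25 = -375/2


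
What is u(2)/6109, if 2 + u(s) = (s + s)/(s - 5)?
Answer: -10/18327 ≈ -0.00054564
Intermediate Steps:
u(s) = -2 + 2*s/(-5 + s) (u(s) = -2 + (s + s)/(s - 5) = -2 + (2*s)/(-5 + s) = -2 + 2*s/(-5 + s))
u(2)/6109 = (10/(-5 + 2))/6109 = (10/(-3))*(1/6109) = (10*(-1/3))*(1/6109) = -10/3*1/6109 = -10/18327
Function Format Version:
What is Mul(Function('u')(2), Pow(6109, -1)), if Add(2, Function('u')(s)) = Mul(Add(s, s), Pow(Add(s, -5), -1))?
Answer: Rational(-10, 18327) ≈ -0.00054564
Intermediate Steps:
Function('u')(s) = Add(-2, Mul(2, s, Pow(Add(-5, s), -1))) (Function('u')(s) = Add(-2, Mul(Add(s, s), Pow(Add(s, -5), -1))) = Add(-2, Mul(Mul(2, s), Pow(Add(-5, s), -1))) = Add(-2, Mul(2, s, Pow(Add(-5, s), -1))))
Mul(Function('u')(2), Pow(6109, -1)) = Mul(Mul(10, Pow(Add(-5, 2), -1)), Pow(6109, -1)) = Mul(Mul(10, Pow(-3, -1)), Rational(1, 6109)) = Mul(Mul(10, Rational(-1, 3)), Rational(1, 6109)) = Mul(Rational(-10, 3), Rational(1, 6109)) = Rational(-10, 18327)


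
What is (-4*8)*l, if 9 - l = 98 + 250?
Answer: 10848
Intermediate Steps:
l = -339 (l = 9 - (98 + 250) = 9 - 1*348 = 9 - 348 = -339)
(-4*8)*l = -4*8*(-339) = -32*(-339) = 10848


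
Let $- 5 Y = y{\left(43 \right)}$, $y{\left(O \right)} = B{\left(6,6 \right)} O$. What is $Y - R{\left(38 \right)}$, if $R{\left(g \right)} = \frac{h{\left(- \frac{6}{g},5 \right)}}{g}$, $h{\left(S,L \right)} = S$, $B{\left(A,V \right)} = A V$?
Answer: $- \frac{1117641}{3610} \approx -309.6$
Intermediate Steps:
$R{\left(g \right)} = - \frac{6}{g^{2}}$ ($R{\left(g \right)} = \frac{\left(-6\right) \frac{1}{g}}{g} = - \frac{6}{g^{2}}$)
$y{\left(O \right)} = 36 O$ ($y{\left(O \right)} = 6 \cdot 6 O = 36 O$)
$Y = - \frac{1548}{5}$ ($Y = - \frac{36 \cdot 43}{5} = \left(- \frac{1}{5}\right) 1548 = - \frac{1548}{5} \approx -309.6$)
$Y - R{\left(38 \right)} = - \frac{1548}{5} - - \frac{6}{1444} = - \frac{1548}{5} - \left(-6\right) \frac{1}{1444} = - \frac{1548}{5} - - \frac{3}{722} = - \frac{1548}{5} + \frac{3}{722} = - \frac{1117641}{3610}$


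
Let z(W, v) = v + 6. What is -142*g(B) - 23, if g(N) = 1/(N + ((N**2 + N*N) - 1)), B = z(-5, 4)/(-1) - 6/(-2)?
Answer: -1106/45 ≈ -24.578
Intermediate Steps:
z(W, v) = 6 + v
B = -7 (B = (6 + 4)/(-1) - 6/(-2) = 10*(-1) - 6*(-1/2) = -10 + 3 = -7)
g(N) = 1/(-1 + N + 2*N**2) (g(N) = 1/(N + ((N**2 + N**2) - 1)) = 1/(N + (2*N**2 - 1)) = 1/(N + (-1 + 2*N**2)) = 1/(-1 + N + 2*N**2))
-142*g(B) - 23 = -142/(-1 - 7 + 2*(-7)**2) - 23 = -142/(-1 - 7 + 2*49) - 23 = -142/(-1 - 7 + 98) - 23 = -142/90 - 23 = -142*1/90 - 23 = -71/45 - 23 = -1106/45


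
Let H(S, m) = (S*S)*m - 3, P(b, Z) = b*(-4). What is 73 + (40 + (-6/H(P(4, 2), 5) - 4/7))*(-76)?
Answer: -26130613/8939 ≈ -2923.2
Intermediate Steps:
P(b, Z) = -4*b
H(S, m) = -3 + m*S² (H(S, m) = S²*m - 3 = m*S² - 3 = -3 + m*S²)
73 + (40 + (-6/H(P(4, 2), 5) - 4/7))*(-76) = 73 + (40 + (-6/(-3 + 5*(-4*4)²) - 4/7))*(-76) = 73 + (40 + (-6/(-3 + 5*(-16)²) - 4*⅐))*(-76) = 73 + (40 + (-6/(-3 + 5*256) - 4/7))*(-76) = 73 + (40 + (-6/(-3 + 1280) - 4/7))*(-76) = 73 + (40 + (-6/1277 - 4/7))*(-76) = 73 + (40 - 5150/8939)*(-76) = 73 + (352410/8939)*(-76) = 73 - 26783160/8939 = -26130613/8939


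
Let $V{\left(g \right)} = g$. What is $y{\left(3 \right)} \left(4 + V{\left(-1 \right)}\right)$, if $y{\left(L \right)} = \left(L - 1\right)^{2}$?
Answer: $12$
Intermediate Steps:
$y{\left(L \right)} = \left(-1 + L\right)^{2}$
$y{\left(3 \right)} \left(4 + V{\left(-1 \right)}\right) = \left(-1 + 3\right)^{2} \left(4 - 1\right) = 2^{2} \cdot 3 = 4 \cdot 3 = 12$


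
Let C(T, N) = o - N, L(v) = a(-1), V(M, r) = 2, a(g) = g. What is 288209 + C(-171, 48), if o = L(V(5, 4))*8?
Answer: 288153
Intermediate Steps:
L(v) = -1
o = -8 (o = -1*8 = -8)
C(T, N) = -8 - N
288209 + C(-171, 48) = 288209 + (-8 - 1*48) = 288209 + (-8 - 48) = 288209 - 56 = 288153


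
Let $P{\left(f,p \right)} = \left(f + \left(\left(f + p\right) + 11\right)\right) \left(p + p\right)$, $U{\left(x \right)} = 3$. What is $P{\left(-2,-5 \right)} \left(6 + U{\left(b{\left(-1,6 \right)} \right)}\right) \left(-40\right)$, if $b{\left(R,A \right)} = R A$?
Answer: $7200$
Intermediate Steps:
$b{\left(R,A \right)} = A R$
$P{\left(f,p \right)} = 2 p \left(11 + p + 2 f\right)$ ($P{\left(f,p \right)} = \left(f + \left(11 + f + p\right)\right) 2 p = \left(11 + p + 2 f\right) 2 p = 2 p \left(11 + p + 2 f\right)$)
$P{\left(-2,-5 \right)} \left(6 + U{\left(b{\left(-1,6 \right)} \right)}\right) \left(-40\right) = 2 \left(-5\right) \left(11 - 5 + 2 \left(-2\right)\right) \left(6 + 3\right) \left(-40\right) = 2 \left(-5\right) \left(11 - 5 - 4\right) 9 \left(-40\right) = 2 \left(-5\right) 2 \cdot 9 \left(-40\right) = \left(-20\right) 9 \left(-40\right) = \left(-180\right) \left(-40\right) = 7200$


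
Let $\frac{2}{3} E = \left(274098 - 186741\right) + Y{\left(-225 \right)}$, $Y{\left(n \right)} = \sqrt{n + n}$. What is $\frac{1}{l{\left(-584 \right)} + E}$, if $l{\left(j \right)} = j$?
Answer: $\frac{521806}{68070379459} - \frac{90 i \sqrt{2}}{68070379459} \approx 7.6657 \cdot 10^{-6} - 1.8698 \cdot 10^{-9} i$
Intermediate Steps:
$Y{\left(n \right)} = \sqrt{2} \sqrt{n}$ ($Y{\left(n \right)} = \sqrt{2 n} = \sqrt{2} \sqrt{n}$)
$E = \frac{262071}{2} + \frac{45 i \sqrt{2}}{2}$ ($E = \frac{3 \left(\left(274098 - 186741\right) + \sqrt{2} \sqrt{-225}\right)}{2} = \frac{3 \left(87357 + \sqrt{2} \cdot 15 i\right)}{2} = \frac{3 \left(87357 + 15 i \sqrt{2}\right)}{2} = \frac{262071}{2} + \frac{45 i \sqrt{2}}{2} \approx 1.3104 \cdot 10^{5} + 31.82 i$)
$\frac{1}{l{\left(-584 \right)} + E} = \frac{1}{-584 + \left(\frac{262071}{2} + \frac{45 i \sqrt{2}}{2}\right)} = \frac{1}{\frac{260903}{2} + \frac{45 i \sqrt{2}}{2}}$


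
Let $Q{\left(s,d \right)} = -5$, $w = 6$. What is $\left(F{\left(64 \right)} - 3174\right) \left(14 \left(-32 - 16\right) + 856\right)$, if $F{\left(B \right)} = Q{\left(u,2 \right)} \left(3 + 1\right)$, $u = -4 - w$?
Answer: $-587696$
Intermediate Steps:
$u = -10$ ($u = -4 - 6 = -10$)
$F{\left(B \right)} = -20$ ($F{\left(B \right)} = - 5 \left(3 + 1\right) = \left(-5\right) 4 = -20$)
$\left(F{\left(64 \right)} - 3174\right) \left(14 \left(-32 - 16\right) + 856\right) = \left(-20 - 3174\right) \left(14 \left(-32 - 16\right) + 856\right) = \left(-20 - 3174\right) \left(14 \left(-48\right) + 856\right) = - 3194 \left(-672 + 856\right) = \left(-3194\right) 184 = -587696$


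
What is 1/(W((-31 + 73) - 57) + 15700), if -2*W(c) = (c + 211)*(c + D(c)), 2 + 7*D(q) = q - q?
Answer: 1/17198 ≈ 5.8146e-5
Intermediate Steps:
D(q) = -2/7 (D(q) = -2/7 + (q - q)/7 = -2/7 + (1/7)*0 = -2/7 + 0 = -2/7)
W(c) = -(211 + c)*(-2/7 + c)/2 (W(c) = -(c + 211)*(c - 2/7)/2 = -(211 + c)*(-2/7 + c)/2)
1/(W((-31 + 73) - 57) + 15700) = 1/((211/7 - 1475*((-31 + 73) - 57)/14 - ((-31 + 73) - 57)**2/2) + 15700) = 1/((211/7 - 1475*(42 - 57)/14 - (42 - 57)**2/2) + 15700) = 1/((211/7 - 1475/14*(-15) - 1/2*(-15)**2) + 15700) = 1/((211/7 + 22125/14 - 1/2*225) + 15700) = 1/((211/7 + 22125/14 - 225/2) + 15700) = 1/(1498 + 15700) = 1/17198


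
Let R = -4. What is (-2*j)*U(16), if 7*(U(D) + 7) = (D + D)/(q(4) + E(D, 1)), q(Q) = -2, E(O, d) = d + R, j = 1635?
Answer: 181158/7 ≈ 25880.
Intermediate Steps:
E(O, d) = -4 + d (E(O, d) = d - 4 = -4 + d)
U(D) = -7 - 2*D/35 (U(D) = -7 + ((D + D)/(-2 + (-4 + 1)))/7 = -7 + ((2*D)/(-2 - 3))/7 = -7 + ((2*D)/(-5))/7 = -7 + ((2*D)*(-1/5))/7 = -7 + (-2*D/5)/7 = -7 - 2*D/35)
(-2*j)*U(16) = (-2*1635)*(-7 - 2/35*16) = -3270*(-7 - 32/35) = -3270*(-277/35) = 181158/7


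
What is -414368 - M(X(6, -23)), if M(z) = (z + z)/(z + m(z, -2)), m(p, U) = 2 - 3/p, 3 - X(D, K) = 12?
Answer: -4143707/10 ≈ -4.1437e+5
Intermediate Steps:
X(D, K) = -9 (X(D, K) = 3 - 1*12 = 3 - 12 = -9)
m(p, U) = 2 - 3/p
M(z) = 2*z/(2 + z - 3/z) (M(z) = (z + z)/(z + (2 - 3/z)) = (2*z)/(2 + z - 3/z) = 2*z/(2 + z - 3/z))
-414368 - M(X(6, -23)) = -414368 - 2*(-9)²/(-3 + (-9)² + 2*(-9)) = -414368 - 2*81/(-3 + 81 - 18) = -414368 - 2*81/60 = -414368 - 1*27/10 = -414368 - 27/10 = -4143707/10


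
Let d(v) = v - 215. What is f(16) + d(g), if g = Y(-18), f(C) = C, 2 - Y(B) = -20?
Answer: -177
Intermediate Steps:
Y(B) = 22 (Y(B) = 2 - 1*(-20) = 2 + 20 = 22)
g = 22
d(v) = -215 + v
f(16) + d(g) = 16 + (-215 + 22) = 16 - 193 = -177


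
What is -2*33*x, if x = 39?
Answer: -2574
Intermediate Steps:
-2*33*x = -2*33*39 = -66*39 = -1*2574 = -2574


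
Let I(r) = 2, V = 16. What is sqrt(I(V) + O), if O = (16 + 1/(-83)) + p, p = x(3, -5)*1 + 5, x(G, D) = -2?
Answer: sqrt(144586)/83 ≈ 4.5813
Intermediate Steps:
p = 3 (p = -2*1 + 5 = -2 + 5 = 3)
O = 1576/83 (O = (16 + 1/(-83)) + 3 = (16 - 1/83) + 3 = 1327/83 + 3 = 1576/83 ≈ 18.988)
sqrt(I(V) + O) = sqrt(2 + 1576/83) = sqrt(1742/83) = sqrt(144586)/83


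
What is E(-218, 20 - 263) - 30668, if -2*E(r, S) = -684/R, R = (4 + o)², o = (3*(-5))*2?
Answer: -10365613/338 ≈ -30668.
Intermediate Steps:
o = -30 (o = -15*2 = -30)
R = 676 (R = (4 - 30)² = (-26)² = 676)
E(r, S) = 171/338 (E(r, S) = -(-342)/676 = -½*(-171/169) = 171/338)
E(-218, 20 - 263) - 30668 = 171/338 - 30668 = -10365613/338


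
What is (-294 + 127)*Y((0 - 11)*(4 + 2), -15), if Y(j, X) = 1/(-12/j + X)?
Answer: 1837/163 ≈ 11.270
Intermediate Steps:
Y(j, X) = 1/(X - 12/j)
(-294 + 127)*Y((0 - 11)*(4 + 2), -15) = (-294 + 127)*(((0 - 11)*(4 + 2))/(-12 - 15*(0 - 11)*(4 + 2))) = -167*(-11*6)/(-12 - (-165)*6) = -(-11022)/(-12 - 15*(-66)) = -(-11022)/(-12 + 990) = -(-11022)/978 = -167*(-11/163) = 1837/163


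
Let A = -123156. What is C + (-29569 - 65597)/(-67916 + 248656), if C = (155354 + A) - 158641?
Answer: -11426701493/90370 ≈ -1.2644e+5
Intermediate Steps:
C = -126443 (C = (155354 - 123156) - 158641 = 32198 - 158641 = -126443)
C + (-29569 - 65597)/(-67916 + 248656) = -126443 + (-29569 - 65597)/(-67916 + 248656) = -126443 - 95166/180740 = -126443 - 95166*1/180740 = -126443 - 47583/90370 = -11426701493/90370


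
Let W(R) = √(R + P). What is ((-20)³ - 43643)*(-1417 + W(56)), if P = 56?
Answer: 73178131 - 206572*√7 ≈ 7.2632e+7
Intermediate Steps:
W(R) = √(56 + R) (W(R) = √(R + 56) = √(56 + R))
((-20)³ - 43643)*(-1417 + W(56)) = ((-20)³ - 43643)*(-1417 + √(56 + 56)) = (-8000 - 43643)*(-1417 + √112) = -51643*(-1417 + 4*√7) = 73178131 - 206572*√7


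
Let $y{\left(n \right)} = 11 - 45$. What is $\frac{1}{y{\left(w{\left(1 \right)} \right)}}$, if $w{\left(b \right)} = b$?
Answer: $- \frac{1}{34} \approx -0.029412$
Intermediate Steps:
$y{\left(n \right)} = -34$
$\frac{1}{y{\left(w{\left(1 \right)} \right)}} = \frac{1}{-34} = - \frac{1}{34}$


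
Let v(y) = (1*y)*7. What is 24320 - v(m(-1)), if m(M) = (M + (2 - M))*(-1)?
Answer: 24334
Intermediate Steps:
m(M) = -2 (m(M) = 2*(-1) = -2)
v(y) = 7*y (v(y) = y*7 = 7*y)
24320 - v(m(-1)) = 24320 - 7*(-2) = 24320 - 1*(-14) = 24320 + 14 = 24334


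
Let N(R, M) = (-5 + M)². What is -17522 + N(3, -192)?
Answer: 21287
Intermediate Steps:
-17522 + N(3, -192) = -17522 + (-5 - 192)² = -17522 + (-197)² = -17522 + 38809 = 21287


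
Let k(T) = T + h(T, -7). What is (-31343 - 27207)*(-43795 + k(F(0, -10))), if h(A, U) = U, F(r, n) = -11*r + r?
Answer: 2564607100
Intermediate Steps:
F(r, n) = -10*r
k(T) = -7 + T (k(T) = T - 7 = -7 + T)
(-31343 - 27207)*(-43795 + k(F(0, -10))) = (-31343 - 27207)*(-43795 + (-7 - 10*0)) = -58550*(-43795 + (-7 + 0)) = -58550*(-43795 - 7) = -58550*(-43802) = 2564607100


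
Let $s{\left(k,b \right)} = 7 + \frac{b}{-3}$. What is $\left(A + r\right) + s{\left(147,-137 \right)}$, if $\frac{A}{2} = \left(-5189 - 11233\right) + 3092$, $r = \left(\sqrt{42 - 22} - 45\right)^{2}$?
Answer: $- \frac{73687}{3} - 180 \sqrt{5} \approx -24965.0$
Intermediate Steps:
$s{\left(k,b \right)} = 7 - \frac{b}{3}$
$r = \left(-45 + 2 \sqrt{5}\right)^{2}$ ($r = \left(\sqrt{20} - 45\right)^{2} = \left(2 \sqrt{5} - 45\right)^{2} = \left(-45 + 2 \sqrt{5}\right)^{2} \approx 1642.5$)
$A = -26660$ ($A = 2 \left(\left(-5189 - 11233\right) + 3092\right) = 2 \left(-16422 + 3092\right) = 2 \left(-13330\right) = -26660$)
$\left(A + r\right) + s{\left(147,-137 \right)} = \left(-26660 + \left(2045 - 180 \sqrt{5}\right)\right) + \left(7 - - \frac{137}{3}\right) = \left(-24615 - 180 \sqrt{5}\right) + \left(7 + \frac{137}{3}\right) = \left(-24615 - 180 \sqrt{5}\right) + \frac{158}{3} = - \frac{73687}{3} - 180 \sqrt{5}$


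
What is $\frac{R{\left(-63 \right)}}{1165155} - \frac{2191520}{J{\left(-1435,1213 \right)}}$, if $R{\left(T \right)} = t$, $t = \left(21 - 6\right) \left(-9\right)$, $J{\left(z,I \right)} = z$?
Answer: $\frac{34046137225}{22293299} \approx 1527.2$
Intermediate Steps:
$t = -135$ ($t = 15 \left(-9\right) = -135$)
$R{\left(T \right)} = -135$
$\frac{R{\left(-63 \right)}}{1165155} - \frac{2191520}{J{\left(-1435,1213 \right)}} = - \frac{135}{1165155} - \frac{2191520}{-1435} = \left(-135\right) \frac{1}{1165155} - - \frac{438304}{287} = - \frac{9}{77677} + \frac{438304}{287} = \frac{34046137225}{22293299}$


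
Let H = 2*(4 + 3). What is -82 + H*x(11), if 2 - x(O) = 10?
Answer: -194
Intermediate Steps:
x(O) = -8 (x(O) = 2 - 1*10 = 2 - 10 = -8)
H = 14 (H = 2*7 = 14)
-82 + H*x(11) = -82 + 14*(-8) = -82 - 112 = -194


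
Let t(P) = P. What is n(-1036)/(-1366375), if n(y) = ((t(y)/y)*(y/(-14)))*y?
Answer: 76664/1366375 ≈ 0.056108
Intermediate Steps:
n(y) = -y²/14 (n(y) = ((y/y)*(y/(-14)))*y = (1*(y*(-1/14)))*y = (1*(-y/14))*y = (-y/14)*y = -y²/14)
n(-1036)/(-1366375) = -1/14*(-1036)²/(-1366375) = -1/14*1073296*(-1/1366375) = -76664*(-1/1366375) = 76664/1366375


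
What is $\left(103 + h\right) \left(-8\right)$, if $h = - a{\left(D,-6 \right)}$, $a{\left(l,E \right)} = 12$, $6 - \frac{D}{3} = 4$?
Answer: $-728$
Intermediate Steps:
$D = 6$ ($D = 18 - 12 = 6$)
$h = -12$ ($h = \left(-1\right) 12 = -12$)
$\left(103 + h\right) \left(-8\right) = \left(103 - 12\right) \left(-8\right) = 91 \left(-8\right) = -728$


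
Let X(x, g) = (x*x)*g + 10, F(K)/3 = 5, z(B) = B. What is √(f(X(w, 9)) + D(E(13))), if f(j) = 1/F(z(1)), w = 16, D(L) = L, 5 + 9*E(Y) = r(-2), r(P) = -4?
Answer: I*√210/15 ≈ 0.96609*I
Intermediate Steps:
E(Y) = -1 (E(Y) = -5/9 + (⅑)*(-4) = -5/9 - 4/9 = -1)
F(K) = 15 (F(K) = 3*5 = 15)
X(x, g) = 10 + g*x² (X(x, g) = x²*g + 10 = g*x² + 10 = 10 + g*x²)
f(j) = 1/15
√(f(X(w, 9)) + D(E(13))) = √(1/15 - 1) = √(-14/15) = I*√210/15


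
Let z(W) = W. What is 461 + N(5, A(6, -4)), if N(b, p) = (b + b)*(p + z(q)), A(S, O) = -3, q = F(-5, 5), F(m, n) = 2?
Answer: 451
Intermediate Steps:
q = 2
N(b, p) = 2*b*(2 + p) (N(b, p) = (b + b)*(p + 2) = (2*b)*(2 + p) = 2*b*(2 + p))
461 + N(5, A(6, -4)) = 461 + 2*5*(2 - 3) = 461 + 2*5*(-1) = 461 - 10 = 451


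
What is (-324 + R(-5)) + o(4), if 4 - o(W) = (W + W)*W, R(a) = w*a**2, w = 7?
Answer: -177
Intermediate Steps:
R(a) = 7*a**2
o(W) = 4 - 2*W**2 (o(W) = 4 - (W + W)*W = 4 - 2*W*W = 4 - 2*W**2)
(-324 + R(-5)) + o(4) = (-324 + 7*(-5)**2) + (4 - 2*4**2) = (-324 + 7*25) + (4 - 2*16) = (-324 + 175) + (4 - 32) = -149 - 28 = -177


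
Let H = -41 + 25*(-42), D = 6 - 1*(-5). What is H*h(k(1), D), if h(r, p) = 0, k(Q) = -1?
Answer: 0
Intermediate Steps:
D = 11 (D = 6 + 5 = 11)
H = -1091 (H = -41 - 1050 = -1091)
H*h(k(1), D) = -1091*0 = 0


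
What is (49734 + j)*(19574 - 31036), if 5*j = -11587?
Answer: -2717445346/5 ≈ -5.4349e+8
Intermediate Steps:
j = -11587/5 (j = (⅕)*(-11587) = -11587/5 ≈ -2317.4)
(49734 + j)*(19574 - 31036) = (49734 - 11587/5)*(19574 - 31036) = (237083/5)*(-11462) = -2717445346/5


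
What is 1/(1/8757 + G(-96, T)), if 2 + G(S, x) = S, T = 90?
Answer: -8757/858185 ≈ -0.010204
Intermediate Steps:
G(S, x) = -2 + S
1/(1/8757 + G(-96, T)) = 1/(1/8757 + (-2 - 96)) = 1/(1/8757 - 98) = 1/(-858185/8757) = -8757/858185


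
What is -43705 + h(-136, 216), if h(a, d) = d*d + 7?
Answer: 2958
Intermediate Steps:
h(a, d) = 7 + d**2 (h(a, d) = d**2 + 7 = 7 + d**2)
-43705 + h(-136, 216) = -43705 + (7 + 216**2) = -43705 + (7 + 46656) = -43705 + 46663 = 2958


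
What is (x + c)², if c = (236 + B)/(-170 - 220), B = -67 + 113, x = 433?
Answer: 789497604/4225 ≈ 1.8686e+5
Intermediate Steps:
B = 46
c = -47/65 (c = (236 + 46)/(-170 - 220) = 282/(-390) = 282*(-1/390) = -47/65 ≈ -0.72308)
(x + c)² = (433 - 47/65)² = (28098/65)² = 789497604/4225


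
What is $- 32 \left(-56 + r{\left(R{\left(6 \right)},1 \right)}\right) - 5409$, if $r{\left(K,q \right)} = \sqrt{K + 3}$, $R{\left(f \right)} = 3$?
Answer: $-3617 - 32 \sqrt{6} \approx -3695.4$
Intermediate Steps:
$r{\left(K,q \right)} = \sqrt{3 + K}$
$- 32 \left(-56 + r{\left(R{\left(6 \right)},1 \right)}\right) - 5409 = - 32 \left(-56 + \sqrt{3 + 3}\right) - 5409 = - 32 \left(-56 + \sqrt{6}\right) - 5409 = \left(1792 - 32 \sqrt{6}\right) - 5409 = -3617 - 32 \sqrt{6}$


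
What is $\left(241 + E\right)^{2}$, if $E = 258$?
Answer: $249001$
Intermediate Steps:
$\left(241 + E\right)^{2} = \left(241 + 258\right)^{2} = 499^{2} = 249001$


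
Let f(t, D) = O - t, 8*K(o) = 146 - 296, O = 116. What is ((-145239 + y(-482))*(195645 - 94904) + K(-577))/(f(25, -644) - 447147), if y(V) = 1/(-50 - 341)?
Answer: 22883700995125/699195584 ≈ 32729.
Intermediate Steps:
K(o) = -75/4 (K(o) = (146 - 296)/8 = (⅛)*(-150) = -75/4)
y(V) = -1/391 (y(V) = 1/(-391) = -1/391)
f(t, D) = 116 - t
((-145239 + y(-482))*(195645 - 94904) + K(-577))/(f(25, -644) - 447147) = ((-145239 - 1/391)*(195645 - 94904) - 75/4)/((116 - 1*25) - 447147) = (-56788450/391*100741 - 75/4)/((116 - 25) - 447147) = (-5720925241450/391 - 75/4)/(91 - 447147) = -22883700995125/1564/(-447056) = -22883700995125/1564*(-1/447056) = 22883700995125/699195584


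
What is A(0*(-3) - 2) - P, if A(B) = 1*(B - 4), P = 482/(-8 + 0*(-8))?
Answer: 217/4 ≈ 54.250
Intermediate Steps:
P = -241/4 (P = 482/(-8 + 0) = 482/(-8) = 482*(-⅛) = -241/4 ≈ -60.250)
A(B) = -4 + B (A(B) = 1*(-4 + B) = -4 + B)
A(0*(-3) - 2) - P = (-4 + (0*(-3) - 2)) - 1*(-241/4) = (-4 + (0 - 2)) + 241/4 = (-4 - 2) + 241/4 = -6 + 241/4 = 217/4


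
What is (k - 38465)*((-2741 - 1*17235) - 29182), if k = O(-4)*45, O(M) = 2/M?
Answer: 1891968525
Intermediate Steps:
k = -45/2 (k = (2/(-4))*45 = (2*(-1/4))*45 = -1/2*45 = -45/2 ≈ -22.500)
(k - 38465)*((-2741 - 1*17235) - 29182) = (-45/2 - 38465)*((-2741 - 1*17235) - 29182) = -76975*((-2741 - 17235) - 29182)/2 = -76975*(-19976 - 29182)/2 = -76975/2*(-49158) = 1891968525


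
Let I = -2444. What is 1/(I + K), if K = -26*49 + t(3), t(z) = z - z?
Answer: -1/3718 ≈ -0.00026896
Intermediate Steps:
t(z) = 0
K = -1274 (K = -26*49 + 0 = -1274 + 0 = -1274)
1/(I + K) = 1/(-2444 - 1274) = 1/(-3718) = -1/3718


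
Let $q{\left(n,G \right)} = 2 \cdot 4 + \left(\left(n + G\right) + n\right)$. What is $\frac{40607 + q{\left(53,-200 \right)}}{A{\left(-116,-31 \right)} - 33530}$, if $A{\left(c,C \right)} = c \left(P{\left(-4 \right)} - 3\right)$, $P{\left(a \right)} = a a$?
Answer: $- \frac{40521}{35038} \approx -1.1565$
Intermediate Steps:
$P{\left(a \right)} = a^{2}$
$A{\left(c,C \right)} = 13 c$ ($A{\left(c,C \right)} = c \left(\left(-4\right)^{2} - 3\right) = c \left(16 - 3\right) = c 13 = 13 c$)
$q{\left(n,G \right)} = 8 + G + 2 n$ ($q{\left(n,G \right)} = 8 + \left(\left(G + n\right) + n\right) = 8 + \left(G + 2 n\right) = 8 + G + 2 n$)
$\frac{40607 + q{\left(53,-200 \right)}}{A{\left(-116,-31 \right)} - 33530} = \frac{40607 + \left(8 - 200 + 2 \cdot 53\right)}{13 \left(-116\right) - 33530} = \frac{40607 + \left(8 - 200 + 106\right)}{-1508 - 33530} = \frac{40607 - 86}{-35038} = 40521 \left(- \frac{1}{35038}\right) = - \frac{40521}{35038}$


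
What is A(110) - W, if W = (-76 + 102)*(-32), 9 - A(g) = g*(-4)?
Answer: 1281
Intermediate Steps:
A(g) = 9 + 4*g (A(g) = 9 - g*(-4) = 9 - (-4)*g = 9 + 4*g)
W = -832 (W = 26*(-32) = -832)
A(110) - W = (9 + 4*110) - 1*(-832) = (9 + 440) + 832 = 449 + 832 = 1281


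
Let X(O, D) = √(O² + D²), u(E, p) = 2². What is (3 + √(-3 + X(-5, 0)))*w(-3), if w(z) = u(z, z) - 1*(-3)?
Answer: 21 + 7*√2 ≈ 30.900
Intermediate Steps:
u(E, p) = 4
X(O, D) = √(D² + O²)
w(z) = 7 (w(z) = 4 - 1*(-3) = 4 + 3 = 7)
(3 + √(-3 + X(-5, 0)))*w(-3) = (3 + √(-3 + √(0² + (-5)²)))*7 = (3 + √(-3 + √(0 + 25)))*7 = (3 + √(-3 + √25))*7 = (3 + √(-3 + 5))*7 = (3 + √2)*7 = 21 + 7*√2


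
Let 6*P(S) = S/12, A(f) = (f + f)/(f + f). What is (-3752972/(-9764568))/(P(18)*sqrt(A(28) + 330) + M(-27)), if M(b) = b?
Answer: -22517832/1536970127 - 1876486*sqrt(331)/13832731143 ≈ -0.017119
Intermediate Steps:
A(f) = 1 (A(f) = (2*f)/((2*f)) = (2*f)*(1/(2*f)) = 1)
P(S) = S/72 (P(S) = (S/12)/6 = S/72)
(-3752972/(-9764568))/(P(18)*sqrt(A(28) + 330) + M(-27)) = (-3752972/(-9764568))/(((1/72)*18)*sqrt(1 + 330) - 27) = (-3752972*(-1/9764568))/(sqrt(331)/4 - 27) = 938243/(2441142*(-27 + sqrt(331)/4))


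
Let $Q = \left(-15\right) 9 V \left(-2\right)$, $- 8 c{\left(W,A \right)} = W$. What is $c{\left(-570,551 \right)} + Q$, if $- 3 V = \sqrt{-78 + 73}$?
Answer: $\frac{285}{4} - 90 i \sqrt{5} \approx 71.25 - 201.25 i$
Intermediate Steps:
$c{\left(W,A \right)} = - \frac{W}{8}$
$V = - \frac{i \sqrt{5}}{3}$ ($V = - \frac{\sqrt{-78 + 73}}{3} = - \frac{\sqrt{-5}}{3} = - \frac{i \sqrt{5}}{3} \approx - 0.74536 i$)
$Q = - 90 i \sqrt{5}$ ($Q = \left(-15\right) 9 \left(- \frac{i \sqrt{5}}{3}\right) \left(-2\right) = - 135 \left(- \frac{i \sqrt{5}}{3}\right) \left(-2\right) = 45 i \sqrt{5} \left(-2\right) = - 90 i \sqrt{5} \approx - 201.25 i$)
$c{\left(-570,551 \right)} + Q = \left(- \frac{1}{8}\right) \left(-570\right) - 90 i \sqrt{5} = \frac{285}{4} - 90 i \sqrt{5}$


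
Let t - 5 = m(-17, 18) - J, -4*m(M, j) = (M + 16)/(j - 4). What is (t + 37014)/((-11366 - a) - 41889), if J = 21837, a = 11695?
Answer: -850193/3637200 ≈ -0.23375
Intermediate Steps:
m(M, j) = -(16 + M)/(4*(-4 + j)) (m(M, j) = -(M + 16)/(4*(j - 4)) = -(16 + M)/(4*(-4 + j)))
t = -1222591/56 (t = 5 + ((-16 - 1*(-17))/(4*(-4 + 18)) - 1*21837) = 5 + ((¼)*(-16 + 17)/14 - 21837) = 5 + ((¼)*(1/14)*1 - 21837) = 5 + (1/56 - 21837) = 5 - 1222871/56 = -1222591/56 ≈ -21832.)
(t + 37014)/((-11366 - a) - 41889) = (-1222591/56 + 37014)/((-11366 - 1*11695) - 41889) = 850193/(56*((-11366 - 11695) - 41889)) = 850193/(56*(-23061 - 41889)) = (850193/56)/(-64950) = (850193/56)*(-1/64950) = -850193/3637200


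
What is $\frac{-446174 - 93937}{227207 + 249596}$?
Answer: $- \frac{540111}{476803} \approx -1.1328$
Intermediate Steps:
$\frac{-446174 - 93937}{227207 + 249596} = - \frac{540111}{476803}$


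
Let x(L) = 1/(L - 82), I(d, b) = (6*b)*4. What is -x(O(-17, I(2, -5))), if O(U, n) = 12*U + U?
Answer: 1/303 ≈ 0.0033003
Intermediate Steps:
I(d, b) = 24*b
O(U, n) = 13*U
x(L) = 1/(-82 + L)
-x(O(-17, I(2, -5))) = -1/(-82 + 13*(-17)) = -1/(-82 - 221) = -1/(-303) = -1*(-1/303) = 1/303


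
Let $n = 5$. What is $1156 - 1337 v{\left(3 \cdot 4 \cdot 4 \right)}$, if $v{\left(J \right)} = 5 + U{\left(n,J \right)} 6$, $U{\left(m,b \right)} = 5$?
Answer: $-45639$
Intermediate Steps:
$v{\left(J \right)} = 35$ ($v{\left(J \right)} = 5 + 5 \cdot 6 = 5 + 30 = 35$)
$1156 - 1337 v{\left(3 \cdot 4 \cdot 4 \right)} = 1156 - 46795 = -45639$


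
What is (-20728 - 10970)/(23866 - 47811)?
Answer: 31698/23945 ≈ 1.3238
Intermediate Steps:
(-20728 - 10970)/(23866 - 47811) = -31698/(-23945) = -31698*(-1/23945) = 31698/23945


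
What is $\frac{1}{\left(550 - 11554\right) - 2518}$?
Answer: $- \frac{1}{13522} \approx -7.3954 \cdot 10^{-5}$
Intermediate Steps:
$\frac{1}{\left(550 - 11554\right) - 2518} = \frac{1}{-11004 - 2518} = \frac{1}{-13522} = - \frac{1}{13522}$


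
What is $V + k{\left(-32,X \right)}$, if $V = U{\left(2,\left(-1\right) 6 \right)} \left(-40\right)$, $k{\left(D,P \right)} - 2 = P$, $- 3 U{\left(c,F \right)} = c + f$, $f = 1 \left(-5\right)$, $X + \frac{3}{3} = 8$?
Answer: $-31$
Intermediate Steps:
$X = 7$ ($X = -1 + 8 = 7$)
$f = -5$
$U{\left(c,F \right)} = \frac{5}{3} - \frac{c}{3}$ ($U{\left(c,F \right)} = - \frac{c - 5}{3} = - \frac{-5 + c}{3} = \frac{5}{3} - \frac{c}{3}$)
$k{\left(D,P \right)} = 2 + P$
$V = -40$ ($V = \left(\frac{5}{3} - \frac{2}{3}\right) \left(-40\right) = 1 \left(-40\right) = -40$)
$V + k{\left(-32,X \right)} = -40 + \left(2 + 7\right) = -40 + 9 = -31$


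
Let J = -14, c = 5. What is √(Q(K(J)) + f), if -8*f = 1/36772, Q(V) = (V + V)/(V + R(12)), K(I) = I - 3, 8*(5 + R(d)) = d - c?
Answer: √1471168715358/956072 ≈ 1.2686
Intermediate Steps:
R(d) = -45/8 + d/8 (R(d) = -5 + (d - 1*5)/8 = -5 + (d - 5)/8 = -5 + (-5 + d)/8 = -5 + (-5/8 + d/8) = -45/8 + d/8)
K(I) = -3 + I
Q(V) = 2*V/(-33/8 + V) (Q(V) = (V + V)/(V + (-45/8 + (⅛)*12)) = (2*V)/(V + (-45/8 + 3/2)) = (2*V)/(V - 33/8) = (2*V)/(-33/8 + V) = 2*V/(-33/8 + V))
f = -1/294176 (f = -⅛/36772 = -⅛*1/36772 = -1/294176 ≈ -3.3993e-6)
√(Q(K(J)) + f) = √(16*(-3 - 14)/(-33 + 8*(-3 - 14)) - 1/294176) = √(16*(-17)/(-33 + 8*(-17)) - 1/294176) = √(16*(-17)/(-33 - 136) - 1/294176) = √(16*(-17)/(-169) - 1/294176) = √(16*(-17)*(-1/169) - 1/294176) = √(272/169 - 1/294176) = √(80015703/49715744) = √1471168715358/956072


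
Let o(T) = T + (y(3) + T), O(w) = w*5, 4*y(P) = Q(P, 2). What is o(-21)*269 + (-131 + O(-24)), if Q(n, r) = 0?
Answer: -11549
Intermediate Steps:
y(P) = 0 (y(P) = (¼)*0 = 0)
O(w) = 5*w
o(T) = 2*T (o(T) = T + (0 + T) = T + T = 2*T)
o(-21)*269 + (-131 + O(-24)) = (2*(-21))*269 + (-131 + 5*(-24)) = -42*269 + (-131 - 120) = -11298 - 251 = -11549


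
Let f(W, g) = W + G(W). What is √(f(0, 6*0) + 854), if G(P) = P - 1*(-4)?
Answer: √858 ≈ 29.292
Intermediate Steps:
G(P) = 4 + P (G(P) = P + 4 = 4 + P)
f(W, g) = 4 + 2*W (f(W, g) = W + (4 + W) = 4 + 2*W)
√(f(0, 6*0) + 854) = √((4 + 2*0) + 854) = √((4 + 0) + 854) = √(4 + 854) = √858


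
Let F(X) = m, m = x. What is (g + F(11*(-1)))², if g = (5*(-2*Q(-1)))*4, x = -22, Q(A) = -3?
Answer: 9604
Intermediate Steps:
m = -22
F(X) = -22
g = 120 (g = (5*(-2*(-3)))*4 = (5*6)*4 = 30*4 = 120)
(g + F(11*(-1)))² = (120 - 22)² = 98² = 9604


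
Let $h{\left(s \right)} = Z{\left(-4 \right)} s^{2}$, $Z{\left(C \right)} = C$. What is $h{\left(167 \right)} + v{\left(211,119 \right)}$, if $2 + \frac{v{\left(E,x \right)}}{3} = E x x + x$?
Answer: $8852708$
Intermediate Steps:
$h{\left(s \right)} = - 4 s^{2}$
$v{\left(E,x \right)} = -6 + 3 x + 3 E x^{2}$ ($v{\left(E,x \right)} = -6 + 3 \left(E x x + x\right) = -6 + 3 \left(E x^{2} + x\right) = -6 + 3 \left(x + E x^{2}\right) = -6 + \left(3 x + 3 E x^{2}\right) = -6 + 3 x + 3 E x^{2}$)
$h{\left(167 \right)} + v{\left(211,119 \right)} = - 4 \cdot 167^{2} + \left(-6 + 3 \cdot 119 + 3 \cdot 211 \cdot 119^{2}\right) = \left(-4\right) 27889 + \left(-6 + 357 + 3 \cdot 211 \cdot 14161\right) = -111556 + \left(-6 + 357 + 8963913\right) = -111556 + 8964264 = 8852708$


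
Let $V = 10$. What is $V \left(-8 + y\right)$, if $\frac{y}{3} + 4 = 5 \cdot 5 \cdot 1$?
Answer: $550$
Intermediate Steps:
$y = 63$ ($y = -12 + 3 \cdot 5 \cdot 5 \cdot 1 = -12 + 3 \cdot 25 \cdot 1 = -12 + 3 \cdot 25 = -12 + 75 = 63$)
$V \left(-8 + y\right) = 10 \left(-8 + 63\right) = 10 \cdot 55 = 550$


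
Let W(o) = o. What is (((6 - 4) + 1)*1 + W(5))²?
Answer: 64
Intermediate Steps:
(((6 - 4) + 1)*1 + W(5))² = (((6 - 4) + 1)*1 + 5)² = ((2 + 1)*1 + 5)² = (3*1 + 5)² = (3 + 5)² = 8² = 64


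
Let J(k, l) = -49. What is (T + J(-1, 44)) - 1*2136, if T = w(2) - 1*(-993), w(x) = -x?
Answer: -1194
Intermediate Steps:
T = 991 (T = -1*2 - 1*(-993) = -2 + 993 = 991)
(T + J(-1, 44)) - 1*2136 = (991 - 49) - 1*2136 = 942 - 2136 = -1194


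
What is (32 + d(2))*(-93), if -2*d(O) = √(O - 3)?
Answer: -2976 + 93*I/2 ≈ -2976.0 + 46.5*I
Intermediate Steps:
d(O) = -√(-3 + O)/2 (d(O) = -√(O - 3)/2 = -√(-3 + O)/2)
(32 + d(2))*(-93) = (32 - √(-3 + 2)/2)*(-93) = (32 - I/2)*(-93) = -2976 + 93*I/2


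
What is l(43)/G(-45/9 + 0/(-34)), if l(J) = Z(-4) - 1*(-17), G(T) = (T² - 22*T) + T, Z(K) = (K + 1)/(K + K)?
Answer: 139/1040 ≈ 0.13365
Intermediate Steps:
Z(K) = (1 + K)/(2*K) (Z(K) = (1 + K)/((2*K)) = (1 + K)*(1/(2*K)) = (1 + K)/(2*K))
G(T) = T² - 21*T
l(J) = 139/8 (l(J) = (½)*(1 - 4)/(-4) - 1*(-17) = (½)*(-¼)*(-3) + 17 = 3/8 + 17 = 139/8)
l(43)/G(-45/9 + 0/(-34)) = 139/(8*(((-45/9 + 0/(-34))*(-21 + (-45/9 + 0/(-34)))))) = 139/(8*(((-45*⅑ + 0*(-1/34))*(-21 + (-45*⅑ + 0*(-1/34)))))) = 139/(8*(((-5 + 0)*(-21 + (-5 + 0))))) = 139/(8*((-5*(-21 - 5)))) = 139/(8*((-5*(-26)))) = (139/8)/130 = (139/8)*(1/130) = 139/1040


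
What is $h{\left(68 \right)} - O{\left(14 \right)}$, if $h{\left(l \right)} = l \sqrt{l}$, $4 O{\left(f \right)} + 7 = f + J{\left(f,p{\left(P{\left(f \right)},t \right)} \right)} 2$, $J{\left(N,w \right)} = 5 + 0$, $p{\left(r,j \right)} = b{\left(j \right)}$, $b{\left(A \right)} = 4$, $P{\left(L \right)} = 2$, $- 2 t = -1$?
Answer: $- \frac{17}{4} + 136 \sqrt{17} \approx 556.49$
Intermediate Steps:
$t = \frac{1}{2}$ ($t = \left(- \frac{1}{2}\right) \left(-1\right) = \frac{1}{2} \approx 0.5$)
$p{\left(r,j \right)} = 4$
$J{\left(N,w \right)} = 5$
$O{\left(f \right)} = \frac{3}{4} + \frac{f}{4}$ ($O{\left(f \right)} = - \frac{7}{4} + \frac{f + 5 \cdot 2}{4} = - \frac{7}{4} + \frac{f + 10}{4} = - \frac{7}{4} + \frac{10 + f}{4} = - \frac{7}{4} + \left(\frac{5}{2} + \frac{f}{4}\right) = \frac{3}{4} + \frac{f}{4}$)
$h{\left(l \right)} = l^{\frac{3}{2}}$
$h{\left(68 \right)} - O{\left(14 \right)} = 68^{\frac{3}{2}} - \left(\frac{3}{4} + \frac{1}{4} \cdot 14\right) = 136 \sqrt{17} - \left(\frac{3}{4} + \frac{7}{2}\right) = 136 \sqrt{17} - \frac{17}{4} = - \frac{17}{4} + 136 \sqrt{17}$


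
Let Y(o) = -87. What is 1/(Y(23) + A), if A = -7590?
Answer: -1/7677 ≈ -0.00013026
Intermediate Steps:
1/(Y(23) + A) = 1/(-87 - 7590) = 1/(-7677) = -1/7677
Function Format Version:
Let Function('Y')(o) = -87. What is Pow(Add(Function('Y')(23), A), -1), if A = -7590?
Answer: Rational(-1, 7677) ≈ -0.00013026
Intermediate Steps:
Pow(Add(Function('Y')(23), A), -1) = Pow(Add(-87, -7590), -1) = Pow(-7677, -1) = Rational(-1, 7677)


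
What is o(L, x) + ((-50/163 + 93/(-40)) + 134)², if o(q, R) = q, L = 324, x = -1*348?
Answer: 747401593041/42510400 ≈ 17582.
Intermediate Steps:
x = -348
o(L, x) + ((-50/163 + 93/(-40)) + 134)² = 324 + ((-50/163 + 93/(-40)) + 134)² = 324 + ((-50*1/163 + 93*(-1/40)) + 134)² = 324 + ((-50/163 - 93/40) + 134)² = 324 + (-17159/6520 + 134)² = 324 + (856521/6520)² = 324 + 733628223441/42510400 = 747401593041/42510400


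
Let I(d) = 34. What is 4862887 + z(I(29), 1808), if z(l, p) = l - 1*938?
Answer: 4861983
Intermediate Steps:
z(l, p) = -938 + l (z(l, p) = l - 938 = -938 + l)
4862887 + z(I(29), 1808) = 4862887 + (-938 + 34) = 4862887 - 904 = 4861983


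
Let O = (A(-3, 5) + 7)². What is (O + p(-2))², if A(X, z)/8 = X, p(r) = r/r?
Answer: 84100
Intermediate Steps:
p(r) = 1
A(X, z) = 8*X
O = 289 (O = (8*(-3) + 7)² = (-24 + 7)² = (-17)² = 289)
(O + p(-2))² = (289 + 1)² = 290² = 84100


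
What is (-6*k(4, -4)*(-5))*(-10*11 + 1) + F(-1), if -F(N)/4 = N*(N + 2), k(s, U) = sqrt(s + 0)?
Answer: -6536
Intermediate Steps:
k(s, U) = sqrt(s)
F(N) = -4*N*(2 + N) (F(N) = -4*N*(N + 2) = -4*N*(2 + N))
(-6*k(4, -4)*(-5))*(-10*11 + 1) + F(-1) = (-6*sqrt(4)*(-5))*(-10*11 + 1) - 4*(-1)*(2 - 1) = (-6*2*(-5))*(-110 + 1) - 4*(-1)*1 = -12*(-5)*(-109) + 4 = 60*(-109) + 4 = -6540 + 4 = -6536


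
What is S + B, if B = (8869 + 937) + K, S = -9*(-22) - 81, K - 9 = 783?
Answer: 10715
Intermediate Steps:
K = 792 (K = 9 + 783 = 792)
S = 117 (S = 198 - 81 = 117)
B = 10598 (B = (8869 + 937) + 792 = 9806 + 792 = 10598)
S + B = 117 + 10598 = 10715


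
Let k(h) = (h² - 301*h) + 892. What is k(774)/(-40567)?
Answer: -366994/40567 ≈ -9.0466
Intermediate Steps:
k(h) = 892 + h² - 301*h
k(774)/(-40567) = (892 + 774² - 301*774)/(-40567) = (892 + 599076 - 232974)*(-1/40567) = 366994*(-1/40567) = -366994/40567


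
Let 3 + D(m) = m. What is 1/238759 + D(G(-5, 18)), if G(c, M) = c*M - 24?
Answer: -27934802/238759 ≈ -117.00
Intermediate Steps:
G(c, M) = -24 + M*c (G(c, M) = M*c - 24 = -24 + M*c)
D(m) = -3 + m
1/238759 + D(G(-5, 18)) = 1/238759 + (-3 + (-24 + 18*(-5))) = 1/238759 + (-3 + (-24 - 90)) = 1/238759 + (-3 - 114) = 1/238759 - 117 = -27934802/238759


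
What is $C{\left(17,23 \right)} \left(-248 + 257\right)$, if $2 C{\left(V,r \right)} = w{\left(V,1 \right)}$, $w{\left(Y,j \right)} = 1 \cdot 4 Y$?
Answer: $306$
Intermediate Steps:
$w{\left(Y,j \right)} = 4 Y$
$C{\left(V,r \right)} = 2 V$ ($C{\left(V,r \right)} = \frac{4 V}{2} = 2 V$)
$C{\left(17,23 \right)} \left(-248 + 257\right) = 2 \cdot 17 \left(-248 + 257\right) = 34 \cdot 9 = 306$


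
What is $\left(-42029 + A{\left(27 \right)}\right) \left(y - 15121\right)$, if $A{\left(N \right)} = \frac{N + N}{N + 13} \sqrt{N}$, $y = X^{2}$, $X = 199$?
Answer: $-1028869920 + 99144 \sqrt{3} \approx -1.0287 \cdot 10^{9}$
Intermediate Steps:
$y = 39601$ ($y = 199^{2} = 39601$)
$A{\left(N \right)} = \frac{2 N^{\frac{3}{2}}}{13 + N}$ ($A{\left(N \right)} = \frac{2 N}{13 + N} \sqrt{N} = \frac{2 N^{\frac{3}{2}}}{13 + N}$)
$\left(-42029 + A{\left(27 \right)}\right) \left(y - 15121\right) = \left(-42029 + \frac{2 \cdot 27^{\frac{3}{2}}}{13 + 27}\right) \left(39601 - 15121\right) = \left(-42029 + \frac{2 \cdot 81 \sqrt{3}}{40}\right) 24480 = \left(-42029 + 2 \cdot 81 \sqrt{3} \cdot \frac{1}{40}\right) 24480 = \left(-42029 + \frac{81 \sqrt{3}}{20}\right) 24480 = -1028869920 + 99144 \sqrt{3}$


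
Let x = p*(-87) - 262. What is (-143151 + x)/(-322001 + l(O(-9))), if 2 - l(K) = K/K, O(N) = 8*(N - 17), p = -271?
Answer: 29959/80500 ≈ 0.37216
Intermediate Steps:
O(N) = -136 + 8*N (O(N) = 8*(-17 + N) = -136 + 8*N)
l(K) = 1 (l(K) = 2 - K/K = 2 - 1*1 = 2 - 1 = 1)
x = 23315 (x = -271*(-87) - 262 = 23577 - 262 = 23315)
(-143151 + x)/(-322001 + l(O(-9))) = (-143151 + 23315)/(-322001 + 1) = -119836/(-322000) = -119836*(-1/322000) = 29959/80500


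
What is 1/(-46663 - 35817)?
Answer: -1/82480 ≈ -1.2124e-5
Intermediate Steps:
1/(-46663 - 35817) = 1/(-82480) = -1/82480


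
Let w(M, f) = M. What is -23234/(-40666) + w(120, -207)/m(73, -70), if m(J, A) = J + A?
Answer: 824937/20333 ≈ 40.571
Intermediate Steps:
m(J, A) = A + J
-23234/(-40666) + w(120, -207)/m(73, -70) = -23234/(-40666) + 120/(-70 + 73) = -23234*(-1/40666) + 120/3 = 11617/20333 + 120*(⅓) = 11617/20333 + 40 = 824937/20333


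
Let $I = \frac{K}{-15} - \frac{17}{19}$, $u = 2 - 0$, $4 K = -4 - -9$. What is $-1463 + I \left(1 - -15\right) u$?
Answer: $- \frac{85175}{57} \approx -1494.3$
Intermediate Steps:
$K = \frac{5}{4}$ ($K = \frac{-4 - -9}{4} = \frac{-4 + 9}{4} = \frac{1}{4} \cdot 5 = \frac{5}{4} \approx 1.25$)
$u = 2$ ($u = 2 + 0 = 2$)
$I = - \frac{223}{228}$ ($I = \frac{5}{4 \left(-15\right)} - \frac{17}{19} = \frac{5}{4} \left(- \frac{1}{15}\right) - \frac{17}{19} = - \frac{1}{12} - \frac{17}{19} = - \frac{223}{228} \approx -0.97807$)
$-1463 + I \left(1 - -15\right) u = -1463 + - \frac{223 \left(1 - -15\right)}{228} \cdot 2 = -1463 + - \frac{223 \left(1 + 15\right)}{228} \cdot 2 = -1463 + \left(- \frac{223}{228}\right) 16 \cdot 2 = -1463 - \frac{1784}{57} = - \frac{85175}{57}$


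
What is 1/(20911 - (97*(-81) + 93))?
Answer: 1/28675 ≈ 3.4874e-5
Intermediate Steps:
1/(20911 - (97*(-81) + 93)) = 1/(20911 - (-7857 + 93)) = 1/(20911 - 1*(-7764)) = 1/(20911 + 7764) = 1/28675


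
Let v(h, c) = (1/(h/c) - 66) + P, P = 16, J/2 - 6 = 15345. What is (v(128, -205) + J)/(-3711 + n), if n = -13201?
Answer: -3923251/2164736 ≈ -1.8123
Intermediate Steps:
J = 30702 (J = 12 + 2*15345 = 12 + 30690 = 30702)
v(h, c) = -50 + c/h (v(h, c) = (1/(h/c) - 66) + 16 = (c/h - 66) + 16 = (-66 + c/h) + 16 = -50 + c/h)
(v(128, -205) + J)/(-3711 + n) = ((-50 - 205/128) + 30702)/(-3711 - 13201) = ((-50 - 205*1/128) + 30702)/(-16912) = ((-50 - 205/128) + 30702)*(-1/16912) = (-6605/128 + 30702)*(-1/16912) = (3923251/128)*(-1/16912) = -3923251/2164736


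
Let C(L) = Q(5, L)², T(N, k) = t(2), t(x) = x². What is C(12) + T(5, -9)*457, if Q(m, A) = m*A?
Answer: 5428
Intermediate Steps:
Q(m, A) = A*m
T(N, k) = 4 (T(N, k) = 2² = 4)
C(L) = 25*L² (C(L) = (L*5)² = (5*L)² = 25*L²)
C(12) + T(5, -9)*457 = 25*12² + 4*457 = 25*144 + 1828 = 3600 + 1828 = 5428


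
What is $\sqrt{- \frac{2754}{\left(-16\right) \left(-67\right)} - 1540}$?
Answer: $\frac{i \sqrt{110793478}}{268} \approx 39.276 i$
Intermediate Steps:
$\sqrt{- \frac{2754}{\left(-16\right) \left(-67\right)} - 1540} = \sqrt{- \frac{2754}{1072} - 1540} = \sqrt{\left(-2754\right) \frac{1}{1072} - 1540} = \sqrt{- \frac{1377}{536} - 1540} = \sqrt{- \frac{826817}{536}} = \frac{i \sqrt{110793478}}{268}$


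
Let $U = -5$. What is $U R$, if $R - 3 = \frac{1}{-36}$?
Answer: $- \frac{535}{36} \approx -14.861$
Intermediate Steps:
$R = \frac{107}{36}$ ($R = 3 + \frac{1}{-36} = 3 - \frac{1}{36} = \frac{107}{36} \approx 2.9722$)
$U R = \left(-5\right) \frac{107}{36} = - \frac{535}{36}$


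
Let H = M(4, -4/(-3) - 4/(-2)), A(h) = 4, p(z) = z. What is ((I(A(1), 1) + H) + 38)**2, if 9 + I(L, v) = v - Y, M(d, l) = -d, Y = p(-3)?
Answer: 841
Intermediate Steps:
Y = -3
H = -4 (H = -1*4 = -4)
I(L, v) = -6 + v (I(L, v) = -9 + (v - 1*(-3)) = -9 + (v + 3) = -9 + (3 + v) = -6 + v)
((I(A(1), 1) + H) + 38)**2 = (((-6 + 1) - 4) + 38)**2 = ((-5 - 4) + 38)**2 = (-9 + 38)**2 = 29**2 = 841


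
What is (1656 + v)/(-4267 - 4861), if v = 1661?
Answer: -3317/9128 ≈ -0.36339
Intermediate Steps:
(1656 + v)/(-4267 - 4861) = (1656 + 1661)/(-4267 - 4861) = 3317/(-9128) = 3317*(-1/9128) = -3317/9128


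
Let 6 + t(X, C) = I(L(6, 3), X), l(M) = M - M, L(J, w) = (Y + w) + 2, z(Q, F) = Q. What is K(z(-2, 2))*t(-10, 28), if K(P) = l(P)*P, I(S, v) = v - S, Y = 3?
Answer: 0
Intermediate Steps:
L(J, w) = 5 + w (L(J, w) = (3 + w) + 2 = 5 + w)
l(M) = 0
t(X, C) = -14 + X (t(X, C) = -6 + (X - (5 + 3)) = -6 + (X - 1*8) = -6 + (X - 8) = -6 + (-8 + X) = -14 + X)
K(P) = 0 (K(P) = 0*P = 0)
K(z(-2, 2))*t(-10, 28) = 0*(-14 - 10) = 0*(-24) = 0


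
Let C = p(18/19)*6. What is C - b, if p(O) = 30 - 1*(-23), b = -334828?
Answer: 335146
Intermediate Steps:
p(O) = 53 (p(O) = 30 + 23 = 53)
C = 318 (C = 53*6 = 318)
C - b = 318 - 1*(-334828) = 318 + 334828 = 335146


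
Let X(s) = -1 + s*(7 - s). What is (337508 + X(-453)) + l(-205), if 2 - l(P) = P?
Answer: 129334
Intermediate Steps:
l(P) = 2 - P
(337508 + X(-453)) + l(-205) = (337508 + (-1 - 1*(-453)**2 + 7*(-453))) + (2 - 1*(-205)) = (337508 + (-1 - 1*205209 - 3171)) + (2 + 205) = (337508 + (-1 - 205209 - 3171)) + 207 = (337508 - 208381) + 207 = 129127 + 207 = 129334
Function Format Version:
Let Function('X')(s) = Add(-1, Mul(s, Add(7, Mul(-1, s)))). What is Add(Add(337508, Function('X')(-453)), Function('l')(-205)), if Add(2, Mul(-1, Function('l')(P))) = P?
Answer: 129334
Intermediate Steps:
Function('l')(P) = Add(2, Mul(-1, P))
Add(Add(337508, Function('X')(-453)), Function('l')(-205)) = Add(Add(337508, Add(-1, Mul(-1, Pow(-453, 2)), Mul(7, -453))), Add(2, Mul(-1, -205))) = Add(Add(337508, Add(-1, Mul(-1, 205209), -3171)), Add(2, 205)) = Add(Add(337508, Add(-1, -205209, -3171)), 207) = Add(Add(337508, -208381), 207) = Add(129127, 207) = 129334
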